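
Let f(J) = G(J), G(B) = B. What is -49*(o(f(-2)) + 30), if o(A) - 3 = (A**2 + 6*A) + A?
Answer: -1127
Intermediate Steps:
f(J) = J
o(A) = 3 + A**2 + 7*A (o(A) = 3 + ((A**2 + 6*A) + A) = 3 + (A**2 + 7*A) = 3 + A**2 + 7*A)
-49*(o(f(-2)) + 30) = -49*((3 + (-2)**2 + 7*(-2)) + 30) = -49*((3 + 4 - 14) + 30) = -49*(-7 + 30) = -49*23 = -1127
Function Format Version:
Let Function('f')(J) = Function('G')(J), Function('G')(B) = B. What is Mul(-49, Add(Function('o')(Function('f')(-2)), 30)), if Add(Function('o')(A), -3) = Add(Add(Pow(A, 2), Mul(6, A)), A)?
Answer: -1127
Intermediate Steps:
Function('f')(J) = J
Function('o')(A) = Add(3, Pow(A, 2), Mul(7, A)) (Function('o')(A) = Add(3, Add(Add(Pow(A, 2), Mul(6, A)), A)) = Add(3, Add(Pow(A, 2), Mul(7, A))) = Add(3, Pow(A, 2), Mul(7, A)))
Mul(-49, Add(Function('o')(Function('f')(-2)), 30)) = Mul(-49, Add(Add(3, Pow(-2, 2), Mul(7, -2)), 30)) = Mul(-49, Add(Add(3, 4, -14), 30)) = Mul(-49, Add(-7, 30)) = Mul(-49, 23) = -1127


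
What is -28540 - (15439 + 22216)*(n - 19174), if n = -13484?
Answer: 1229708450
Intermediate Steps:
-28540 - (15439 + 22216)*(n - 19174) = -28540 - (15439 + 22216)*(-13484 - 19174) = -28540 - 37655*(-32658) = -28540 - 1*(-1229736990) = -28540 + 1229736990 = 1229708450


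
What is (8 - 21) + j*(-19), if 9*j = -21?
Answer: 94/3 ≈ 31.333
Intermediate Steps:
j = -7/3 (j = (1/9)*(-21) = -7/3 ≈ -2.3333)
(8 - 21) + j*(-19) = (8 - 21) - 7/3*(-19) = -13 + 133/3 = 94/3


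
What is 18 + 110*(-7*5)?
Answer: -3832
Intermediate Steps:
18 + 110*(-7*5) = 18 + 110*(-35) = 18 - 3850 = -3832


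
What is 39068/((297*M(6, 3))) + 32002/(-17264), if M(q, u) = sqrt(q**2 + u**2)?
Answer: -16001/8632 + 39068*sqrt(5)/4455 ≈ 17.755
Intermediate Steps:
39068/((297*M(6, 3))) + 32002/(-17264) = 39068/((297*sqrt(6**2 + 3**2))) + 32002/(-17264) = 39068/((297*sqrt(36 + 9))) + 32002*(-1/17264) = 39068/((297*sqrt(45))) - 16001/8632 = 39068/((297*(3*sqrt(5)))) - 16001/8632 = 39068/((891*sqrt(5))) - 16001/8632 = 39068*(sqrt(5)/4455) - 16001/8632 = 39068*sqrt(5)/4455 - 16001/8632 = -16001/8632 + 39068*sqrt(5)/4455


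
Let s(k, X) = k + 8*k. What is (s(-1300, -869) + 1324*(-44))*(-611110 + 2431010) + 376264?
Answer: -127312548136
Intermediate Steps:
s(k, X) = 9*k
(s(-1300, -869) + 1324*(-44))*(-611110 + 2431010) + 376264 = (9*(-1300) + 1324*(-44))*(-611110 + 2431010) + 376264 = (-11700 - 58256)*1819900 + 376264 = -69956*1819900 + 376264 = -127312924400 + 376264 = -127312548136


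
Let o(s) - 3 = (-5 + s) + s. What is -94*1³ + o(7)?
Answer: -82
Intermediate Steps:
o(s) = -2 + 2*s (o(s) = 3 + ((-5 + s) + s) = 3 + (-5 + 2*s) = -2 + 2*s)
-94*1³ + o(7) = -94*1³ + (-2 + 2*7) = -94*1 + (-2 + 14) = -94 + 12 = -82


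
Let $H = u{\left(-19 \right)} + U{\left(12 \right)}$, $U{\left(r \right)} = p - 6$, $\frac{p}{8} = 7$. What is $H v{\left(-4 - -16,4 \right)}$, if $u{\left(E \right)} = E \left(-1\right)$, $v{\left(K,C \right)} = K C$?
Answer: $3312$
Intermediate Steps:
$p = 56$ ($p = 8 \cdot 7 = 56$)
$U{\left(r \right)} = 50$ ($U{\left(r \right)} = 56 - 6 = 50$)
$v{\left(K,C \right)} = C K$
$u{\left(E \right)} = - E$
$H = 69$ ($H = \left(-1\right) \left(-19\right) + 50 = 19 + 50 = 69$)
$H v{\left(-4 - -16,4 \right)} = 69 \cdot 4 \left(-4 - -16\right) = 69 \cdot 4 \left(-4 + 16\right) = 69 \cdot 4 \cdot 12 = 69 \cdot 48 = 3312$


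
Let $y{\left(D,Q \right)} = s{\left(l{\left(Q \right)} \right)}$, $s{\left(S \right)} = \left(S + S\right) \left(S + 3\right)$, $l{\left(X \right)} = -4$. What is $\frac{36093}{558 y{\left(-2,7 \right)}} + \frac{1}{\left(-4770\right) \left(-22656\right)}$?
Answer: $\frac{27087074671}{3350142720} \approx 8.0853$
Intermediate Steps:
$s{\left(S \right)} = 2 S \left(3 + S\right)$
$y{\left(D,Q \right)} = 8$ ($y{\left(D,Q \right)} = 2 \left(-4\right) \left(3 - 4\right) = 2 \left(-4\right) \left(-1\right) = 8$)
$\frac{36093}{558 y{\left(-2,7 \right)}} + \frac{1}{\left(-4770\right) \left(-22656\right)} = \frac{36093}{558 \cdot 8} + \frac{1}{\left(-4770\right) \left(-22656\right)} = \frac{36093}{4464} - - \frac{1}{108069120} = 36093 \cdot \frac{1}{4464} + \frac{1}{108069120} = \frac{12031}{1488} + \frac{1}{108069120} = \frac{27087074671}{3350142720}$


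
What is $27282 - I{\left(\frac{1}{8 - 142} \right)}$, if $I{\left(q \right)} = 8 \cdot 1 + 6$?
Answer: $27268$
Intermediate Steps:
$I{\left(q \right)} = 14$ ($I{\left(q \right)} = 8 + 6 = 14$)
$27282 - I{\left(\frac{1}{8 - 142} \right)} = 27282 - 14 = 27268$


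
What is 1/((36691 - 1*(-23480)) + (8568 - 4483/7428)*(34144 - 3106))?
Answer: 1238/329277078131 ≈ 3.7598e-9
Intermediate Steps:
1/((36691 - 1*(-23480)) + (8568 - 4483/7428)*(34144 - 3106)) = 1/((36691 + 23480) + (8568 - 4483*1/7428)*31038) = 1/(60171 + (8568 - 4483/7428)*31038) = 1/(60171 + (63638621/7428)*31038) = 1/(60171 + 329202586433/1238) = 1/(329277078131/1238) = 1238/329277078131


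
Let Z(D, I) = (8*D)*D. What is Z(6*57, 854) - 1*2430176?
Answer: -1494464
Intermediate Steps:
Z(D, I) = 8*D²
Z(6*57, 854) - 1*2430176 = 8*(6*57)² - 1*2430176 = 8*342² - 2430176 = 8*116964 - 2430176 = 935712 - 2430176 = -1494464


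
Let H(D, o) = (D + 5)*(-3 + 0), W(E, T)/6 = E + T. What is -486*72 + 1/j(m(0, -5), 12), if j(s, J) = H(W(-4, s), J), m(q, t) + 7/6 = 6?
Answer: -1049761/30 ≈ -34992.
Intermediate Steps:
W(E, T) = 6*E + 6*T (W(E, T) = 6*(E + T) = 6*E + 6*T)
H(D, o) = -15 - 3*D (H(D, o) = (5 + D)*(-3) = -15 - 3*D)
m(q, t) = 29/6 (m(q, t) = -7/6 + 6 = 29/6)
j(s, J) = 57 - 18*s (j(s, J) = -15 - 3*(6*(-4) + 6*s) = -15 - 3*(-24 + 6*s) = -15 + (72 - 18*s) = 57 - 18*s)
-486*72 + 1/j(m(0, -5), 12) = -486*72 + 1/(57 - 18*29/6) = -34992 + 1/(57 - 87) = -34992 + 1/(-30) = -34992 - 1/30 = -1049761/30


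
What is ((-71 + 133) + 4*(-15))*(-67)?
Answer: -134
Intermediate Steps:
((-71 + 133) + 4*(-15))*(-67) = (62 - 60)*(-67) = 2*(-67) = -134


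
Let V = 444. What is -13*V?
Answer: -5772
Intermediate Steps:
-13*V = -13*444 = -5772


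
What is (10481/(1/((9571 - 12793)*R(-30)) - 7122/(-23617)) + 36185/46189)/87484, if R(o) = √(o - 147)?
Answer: 149624291643643804012385873/376613142662612896419312076 - 9417762207631899*I*√177/4076870495817325514942 ≈ 0.39729 - 3.0733e-5*I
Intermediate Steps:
R(o) = √(-147 + o)
(10481/(1/((9571 - 12793)*R(-30)) - 7122/(-23617)) + 36185/46189)/87484 = (10481/(1/((9571 - 12793)*(√(-147 - 30))) - 7122/(-23617)) + 36185/46189)/87484 = (10481/(1/((-3222)*(√(-177))) - 7122*(-1/23617)) + 36185*(1/46189))*(1/87484) = (10481/(-(-I*√177/177)/3222 + 7122/23617) + 36185/46189)*(1/87484) = (10481/(-(-1)*I*√177/570294 + 7122/23617) + 36185/46189)*(1/87484) = (10481/(I*√177/570294 + 7122/23617) + 36185/46189)*(1/87484) = (10481/(7122/23617 + I*√177/570294) + 36185/46189)*(1/87484) = (36185/46189 + 10481/(7122/23617 + I*√177/570294))*(1/87484) = 36185/4040798476 + 10481/(87484*(7122/23617 + I*√177/570294))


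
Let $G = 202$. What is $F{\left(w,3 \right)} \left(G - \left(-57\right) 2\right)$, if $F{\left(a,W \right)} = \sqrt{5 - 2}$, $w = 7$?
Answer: $316 \sqrt{3} \approx 547.33$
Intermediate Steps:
$F{\left(a,W \right)} = \sqrt{3}$
$F{\left(w,3 \right)} \left(G - \left(-57\right) 2\right) = \sqrt{3} \left(202 - \left(-57\right) 2\right) = \sqrt{3} \left(202 - -114\right) = \sqrt{3} \left(202 + 114\right) = \sqrt{3} \cdot 316 = 316 \sqrt{3}$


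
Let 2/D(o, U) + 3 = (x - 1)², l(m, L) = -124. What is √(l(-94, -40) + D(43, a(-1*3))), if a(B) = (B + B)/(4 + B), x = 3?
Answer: I*√122 ≈ 11.045*I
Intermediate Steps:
a(B) = 2*B/(4 + B) (a(B) = (2*B)/(4 + B) = 2*B/(4 + B))
D(o, U) = 2 (D(o, U) = 2/(-3 + (3 - 1)²) = 2/(-3 + 2²) = 2/(-3 + 4) = 2/1 = 2*1 = 2)
√(l(-94, -40) + D(43, a(-1*3))) = √(-124 + 2) = √(-122) = I*√122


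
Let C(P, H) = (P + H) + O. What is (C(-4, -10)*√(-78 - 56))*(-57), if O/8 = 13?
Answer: -5130*I*√134 ≈ -59384.0*I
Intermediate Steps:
O = 104 (O = 8*13 = 104)
C(P, H) = 104 + H + P (C(P, H) = (P + H) + 104 = (H + P) + 104 = 104 + H + P)
(C(-4, -10)*√(-78 - 56))*(-57) = ((104 - 10 - 4)*√(-78 - 56))*(-57) = (90*√(-134))*(-57) = (90*(I*√134))*(-57) = (90*I*√134)*(-57) = -5130*I*√134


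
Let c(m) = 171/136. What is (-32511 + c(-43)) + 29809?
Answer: -367301/136 ≈ -2700.7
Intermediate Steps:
c(m) = 171/136 (c(m) = 171*(1/136) = 171/136)
(-32511 + c(-43)) + 29809 = (-32511 + 171/136) + 29809 = -4421325/136 + 29809 = -367301/136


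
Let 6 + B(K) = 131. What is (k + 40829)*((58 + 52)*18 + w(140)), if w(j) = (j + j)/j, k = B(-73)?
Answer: 81170828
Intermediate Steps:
B(K) = 125 (B(K) = -6 + 131 = 125)
k = 125
w(j) = 2 (w(j) = (2*j)/j = 2)
(k + 40829)*((58 + 52)*18 + w(140)) = (125 + 40829)*((58 + 52)*18 + 2) = 40954*(110*18 + 2) = 40954*(1980 + 2) = 40954*1982 = 81170828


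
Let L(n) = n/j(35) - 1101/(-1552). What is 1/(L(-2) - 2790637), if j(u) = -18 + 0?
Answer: -13968/38979606155 ≈ -3.5834e-7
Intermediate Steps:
j(u) = -18
L(n) = 1101/1552 - n/18 (L(n) = n/(-18) - 1101/(-1552) = n*(-1/18) - 1101*(-1/1552) = -n/18 + 1101/1552 = 1101/1552 - n/18)
1/(L(-2) - 2790637) = 1/((1101/1552 - 1/18*(-2)) - 2790637) = 1/((1101/1552 + ⅑) - 2790637) = 1/(11461/13968 - 2790637) = 1/(-38979606155/13968) = -13968/38979606155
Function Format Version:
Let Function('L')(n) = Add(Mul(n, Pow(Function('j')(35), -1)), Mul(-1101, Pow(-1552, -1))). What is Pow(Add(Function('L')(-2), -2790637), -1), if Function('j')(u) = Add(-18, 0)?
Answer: Rational(-13968, 38979606155) ≈ -3.5834e-7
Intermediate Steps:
Function('j')(u) = -18
Function('L')(n) = Add(Rational(1101, 1552), Mul(Rational(-1, 18), n)) (Function('L')(n) = Add(Mul(n, Pow(-18, -1)), Mul(-1101, Pow(-1552, -1))) = Add(Mul(n, Rational(-1, 18)), Mul(-1101, Rational(-1, 1552))) = Add(Mul(Rational(-1, 18), n), Rational(1101, 1552)) = Add(Rational(1101, 1552), Mul(Rational(-1, 18), n)))
Pow(Add(Function('L')(-2), -2790637), -1) = Pow(Add(Add(Rational(1101, 1552), Mul(Rational(-1, 18), -2)), -2790637), -1) = Pow(Add(Add(Rational(1101, 1552), Rational(1, 9)), -2790637), -1) = Pow(Add(Rational(11461, 13968), -2790637), -1) = Pow(Rational(-38979606155, 13968), -1) = Rational(-13968, 38979606155)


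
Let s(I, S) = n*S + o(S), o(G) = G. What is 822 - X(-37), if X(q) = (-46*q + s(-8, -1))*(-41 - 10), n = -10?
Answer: 88083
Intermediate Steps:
s(I, S) = -9*S (s(I, S) = -10*S + S = -9*S)
X(q) = -459 + 2346*q (X(q) = (-46*q - 9*(-1))*(-41 - 10) = (-46*q + 9)*(-51) = (9 - 46*q)*(-51) = -459 + 2346*q)
822 - X(-37) = 822 - (-459 + 2346*(-37)) = 822 - (-459 - 86802) = 822 - 1*(-87261) = 822 + 87261 = 88083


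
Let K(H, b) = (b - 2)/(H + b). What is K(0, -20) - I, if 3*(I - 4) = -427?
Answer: 4183/30 ≈ 139.43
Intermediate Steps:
I = -415/3 (I = 4 + (⅓)*(-427) = 4 - 427/3 = -415/3 ≈ -138.33)
K(H, b) = (-2 + b)/(H + b)
K(0, -20) - I = (-2 - 20)/(0 - 20) - 1*(-415/3) = -22/(-20) + 415/3 = -1/20*(-22) + 415/3 = 11/10 + 415/3 = 4183/30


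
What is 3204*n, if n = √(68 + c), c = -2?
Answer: 3204*√66 ≈ 26029.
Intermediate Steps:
n = √66 (n = √(68 - 2) = √66 ≈ 8.1240)
3204*n = 3204*√66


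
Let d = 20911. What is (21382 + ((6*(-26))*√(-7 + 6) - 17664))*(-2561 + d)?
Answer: 68225300 - 2862600*I ≈ 6.8225e+7 - 2.8626e+6*I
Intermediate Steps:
(21382 + ((6*(-26))*√(-7 + 6) - 17664))*(-2561 + d) = (21382 + ((6*(-26))*√(-7 + 6) - 17664))*(-2561 + 20911) = (21382 + (-156*I - 17664))*18350 = (21382 + (-17664 - 156*I))*18350 = (3718 - 156*I)*18350 = 68225300 - 2862600*I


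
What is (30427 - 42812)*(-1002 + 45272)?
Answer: -548283950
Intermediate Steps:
(30427 - 42812)*(-1002 + 45272) = -12385*44270 = -548283950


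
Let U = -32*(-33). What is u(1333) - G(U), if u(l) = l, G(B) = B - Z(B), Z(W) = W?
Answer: 1333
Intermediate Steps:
U = 1056
G(B) = 0 (G(B) = B - B = 0)
u(1333) - G(U) = 1333 - 1*0 = 1333 + 0 = 1333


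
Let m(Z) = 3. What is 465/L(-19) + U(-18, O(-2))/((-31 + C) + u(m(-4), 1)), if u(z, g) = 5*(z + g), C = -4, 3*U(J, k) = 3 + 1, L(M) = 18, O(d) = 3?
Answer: 2317/90 ≈ 25.744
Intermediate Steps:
U(J, k) = 4/3 (U(J, k) = (3 + 1)/3 = (⅓)*4 = 4/3)
u(z, g) = 5*g + 5*z (u(z, g) = 5*(g + z) = 5*g + 5*z)
465/L(-19) + U(-18, O(-2))/((-31 + C) + u(m(-4), 1)) = 465/18 + 4/(3*((-31 - 4) + (5*1 + 5*3))) = 465*(1/18) + 4/(3*(-35 + (5 + 15))) = 155/6 + 4/(3*(-35 + 20)) = 155/6 + (4/3)/(-15) = 155/6 + (4/3)*(-1/15) = 155/6 - 4/45 = 2317/90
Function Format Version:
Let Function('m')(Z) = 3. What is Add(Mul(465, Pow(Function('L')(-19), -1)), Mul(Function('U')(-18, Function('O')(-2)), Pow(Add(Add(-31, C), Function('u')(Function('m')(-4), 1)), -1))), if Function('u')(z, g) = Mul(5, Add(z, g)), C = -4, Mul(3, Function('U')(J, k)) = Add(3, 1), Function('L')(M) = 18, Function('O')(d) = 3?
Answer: Rational(2317, 90) ≈ 25.744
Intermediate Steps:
Function('U')(J, k) = Rational(4, 3) (Function('U')(J, k) = Mul(Rational(1, 3), Add(3, 1)) = Mul(Rational(1, 3), 4) = Rational(4, 3))
Function('u')(z, g) = Add(Mul(5, g), Mul(5, z)) (Function('u')(z, g) = Mul(5, Add(g, z)) = Add(Mul(5, g), Mul(5, z)))
Add(Mul(465, Pow(Function('L')(-19), -1)), Mul(Function('U')(-18, Function('O')(-2)), Pow(Add(Add(-31, C), Function('u')(Function('m')(-4), 1)), -1))) = Add(Mul(465, Pow(18, -1)), Mul(Rational(4, 3), Pow(Add(Add(-31, -4), Add(Mul(5, 1), Mul(5, 3))), -1))) = Add(Mul(465, Rational(1, 18)), Mul(Rational(4, 3), Pow(Add(-35, Add(5, 15)), -1))) = Add(Rational(155, 6), Mul(Rational(4, 3), Pow(Add(-35, 20), -1))) = Add(Rational(155, 6), Mul(Rational(4, 3), Pow(-15, -1))) = Add(Rational(155, 6), Mul(Rational(4, 3), Rational(-1, 15))) = Add(Rational(155, 6), Rational(-4, 45)) = Rational(2317, 90)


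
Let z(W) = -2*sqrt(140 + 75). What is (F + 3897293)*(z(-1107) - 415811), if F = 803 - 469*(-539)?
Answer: -1725984474357 - 8301774*sqrt(215) ≈ -1.7261e+12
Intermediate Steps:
F = 253594 (F = 803 + 252791 = 253594)
z(W) = -2*sqrt(215)
(F + 3897293)*(z(-1107) - 415811) = (253594 + 3897293)*(-2*sqrt(215) - 415811) = 4150887*(-415811 - 2*sqrt(215)) = -1725984474357 - 8301774*sqrt(215)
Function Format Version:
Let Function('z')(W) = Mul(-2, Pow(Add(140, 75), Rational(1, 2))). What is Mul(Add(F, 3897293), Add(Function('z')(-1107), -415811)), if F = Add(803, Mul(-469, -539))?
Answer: Add(-1725984474357, Mul(-8301774, Pow(215, Rational(1, 2)))) ≈ -1.7261e+12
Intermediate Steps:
F = 253594 (F = Add(803, 252791) = 253594)
Function('z')(W) = Mul(-2, Pow(215, Rational(1, 2)))
Mul(Add(F, 3897293), Add(Function('z')(-1107), -415811)) = Mul(Add(253594, 3897293), Add(Mul(-2, Pow(215, Rational(1, 2))), -415811)) = Mul(4150887, Add(-415811, Mul(-2, Pow(215, Rational(1, 2))))) = Add(-1725984474357, Mul(-8301774, Pow(215, Rational(1, 2))))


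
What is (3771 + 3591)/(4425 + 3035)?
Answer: 3681/3730 ≈ 0.98686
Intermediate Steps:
(3771 + 3591)/(4425 + 3035) = 7362/7460 = 7362*(1/7460) = 3681/3730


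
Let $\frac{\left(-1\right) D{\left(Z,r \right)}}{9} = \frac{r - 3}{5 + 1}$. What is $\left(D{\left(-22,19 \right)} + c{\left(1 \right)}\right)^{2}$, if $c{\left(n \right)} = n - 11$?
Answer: $1156$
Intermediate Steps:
$D{\left(Z,r \right)} = \frac{9}{2} - \frac{3 r}{2}$ ($D{\left(Z,r \right)} = - 9 \frac{r - 3}{5 + 1} = - 9 \frac{-3 + r}{6} = - 9 \left(-3 + r\right) \frac{1}{6} = - 9 \left(- \frac{1}{2} + \frac{r}{6}\right) = \frac{9}{2} - \frac{3 r}{2}$)
$c{\left(n \right)} = -11 + n$
$\left(D{\left(-22,19 \right)} + c{\left(1 \right)}\right)^{2} = \left(\left(\frac{9}{2} - \frac{57}{2}\right) + \left(-11 + 1\right)\right)^{2} = \left(\left(\frac{9}{2} - \frac{57}{2}\right) - 10\right)^{2} = \left(-24 - 10\right)^{2} = \left(-34\right)^{2} = 1156$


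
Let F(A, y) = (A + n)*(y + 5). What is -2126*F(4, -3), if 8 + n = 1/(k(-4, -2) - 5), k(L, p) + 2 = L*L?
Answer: 148820/9 ≈ 16536.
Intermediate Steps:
k(L, p) = -2 + L² (k(L, p) = -2 + L*L = -2 + L²)
n = -71/9 (n = -8 + 1/((-2 + (-4)²) - 5) = -8 + 1/((-2 + 16) - 5) = -8 + 1/(14 - 5) = -8 + 1/9 = -8 + ⅑ = -71/9 ≈ -7.8889)
F(A, y) = (5 + y)*(-71/9 + A) (F(A, y) = (A - 71/9)*(y + 5) = (-71/9 + A)*(5 + y) = (5 + y)*(-71/9 + A))
-2126*F(4, -3) = -2126*(-355/9 + 5*4 - 71/9*(-3) + 4*(-3)) = -2126*(-355/9 + 20 + 71/3 - 12) = -2126*(-70/9) = 148820/9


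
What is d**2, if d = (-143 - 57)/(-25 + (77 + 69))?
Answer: 40000/14641 ≈ 2.7321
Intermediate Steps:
d = -200/121 (d = -200/(-25 + 146) = -200/121 ≈ -1.6529)
d**2 = (-200/121)**2 = 40000/14641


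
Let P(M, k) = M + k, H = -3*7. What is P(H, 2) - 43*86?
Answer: -3717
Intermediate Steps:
H = -21
P(H, 2) - 43*86 = (-21 + 2) - 43*86 = -19 - 3698 = -3717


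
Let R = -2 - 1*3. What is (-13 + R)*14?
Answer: -252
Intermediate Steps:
R = -5 (R = -2 - 3 = -5)
(-13 + R)*14 = (-13 - 5)*14 = -18*14 = -252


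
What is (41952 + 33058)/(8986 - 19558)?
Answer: -37505/5286 ≈ -7.0952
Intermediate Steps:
(41952 + 33058)/(8986 - 19558) = 75010/(-10572) = 75010*(-1/10572) = -37505/5286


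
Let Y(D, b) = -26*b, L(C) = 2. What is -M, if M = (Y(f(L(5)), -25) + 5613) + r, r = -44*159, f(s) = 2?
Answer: 733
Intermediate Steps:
r = -6996
M = -733 (M = (-26*(-25) + 5613) - 6996 = (650 + 5613) - 6996 = 6263 - 6996 = -733)
-M = -1*(-733) = 733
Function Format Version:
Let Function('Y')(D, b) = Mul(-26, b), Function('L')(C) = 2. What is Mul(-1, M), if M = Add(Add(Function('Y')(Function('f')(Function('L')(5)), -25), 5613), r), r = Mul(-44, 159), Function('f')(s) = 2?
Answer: 733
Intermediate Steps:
r = -6996
M = -733 (M = Add(Add(Mul(-26, -25), 5613), -6996) = Add(Add(650, 5613), -6996) = Add(6263, -6996) = -733)
Mul(-1, M) = Mul(-1, -733) = 733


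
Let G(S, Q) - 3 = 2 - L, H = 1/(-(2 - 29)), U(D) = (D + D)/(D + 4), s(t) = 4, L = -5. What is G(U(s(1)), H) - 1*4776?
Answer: -4766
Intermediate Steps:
U(D) = 2*D/(4 + D) (U(D) = (2*D)/(4 + D) = 2*D/(4 + D))
H = 1/27 (H = 1/(-1*(-27)) = 1/27 ≈ 0.037037)
G(S, Q) = 10 (G(S, Q) = 3 + (2 - 1*(-5)) = 3 + (2 + 5) = 3 + 7 = 10)
G(U(s(1)), H) - 1*4776 = 10 - 1*4776 = 10 - 4776 = -4766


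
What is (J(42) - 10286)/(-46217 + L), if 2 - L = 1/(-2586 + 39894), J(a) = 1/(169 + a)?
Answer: 80971231260/363803925631 ≈ 0.22257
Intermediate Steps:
L = 74615/37308 (L = 2 - 1/(-2586 + 39894) = 2 - 1/37308 = 74615/37308 ≈ 2.0000)
(J(42) - 10286)/(-46217 + L) = (1/(169 + 42) - 10286)/(-46217 + 74615/37308) = (1/211 - 10286)/(-1724189221/37308) = (1/211 - 10286)*(-37308/1724189221) = -2170345/211*(-37308/1724189221) = 80971231260/363803925631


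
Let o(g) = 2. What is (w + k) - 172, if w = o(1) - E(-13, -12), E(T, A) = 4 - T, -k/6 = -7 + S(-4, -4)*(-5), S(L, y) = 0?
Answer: -145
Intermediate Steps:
k = 42 (k = -6*(-7 + 0*(-5)) = -6*(-7 + 0) = -6*(-7) = 42)
w = -15 (w = 2 - (4 - 1*(-13)) = 2 - (4 + 13) = 2 - 1*17 = 2 - 17 = -15)
(w + k) - 172 = (-15 + 42) - 172 = 27 - 172 = -145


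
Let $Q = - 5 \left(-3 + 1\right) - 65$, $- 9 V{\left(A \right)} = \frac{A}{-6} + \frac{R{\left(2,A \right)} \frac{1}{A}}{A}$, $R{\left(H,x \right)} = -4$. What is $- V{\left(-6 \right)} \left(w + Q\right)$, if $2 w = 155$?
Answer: $\frac{20}{9} \approx 2.2222$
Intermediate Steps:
$w = \frac{155}{2}$ ($w = \frac{1}{2} \cdot 155 = \frac{155}{2} \approx 77.5$)
$V{\left(A \right)} = \frac{A}{54} + \frac{4}{9 A^{2}}$ ($V{\left(A \right)} = - \frac{\frac{A}{-6} + \frac{\left(-4\right) \frac{1}{A}}{A}}{9} = - \frac{A \left(- \frac{1}{6}\right) - \frac{4}{A^{2}}}{9} = - \frac{- \frac{A}{6} - \frac{4}{A^{2}}}{9} = - \frac{- \frac{4}{A^{2}} - \frac{A}{6}}{9} = \frac{A}{54} + \frac{4}{9 A^{2}}$)
$Q = -55$ ($Q = \left(-5\right) \left(-2\right) - 65 = 10 - 65 = -55$)
$- V{\left(-6 \right)} \left(w + Q\right) = - \frac{24 + \left(-6\right)^{3}}{54 \cdot 36} \left(\frac{155}{2} - 55\right) = - \frac{\frac{1}{54} \cdot \frac{1}{36} \left(24 - 216\right) 45}{2} = - \frac{\frac{1}{54} \cdot \frac{1}{36} \left(-192\right) 45}{2} = - \frac{\left(-8\right) 45}{81 \cdot 2} = \left(-1\right) \left(- \frac{20}{9}\right) = \frac{20}{9}$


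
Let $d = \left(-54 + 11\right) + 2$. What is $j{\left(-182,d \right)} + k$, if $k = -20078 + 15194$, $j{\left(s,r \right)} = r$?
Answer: $-4925$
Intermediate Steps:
$d = -41$ ($d = -43 + 2 = -41$)
$k = -4884$
$j{\left(-182,d \right)} + k = -41 - 4884 = -4925$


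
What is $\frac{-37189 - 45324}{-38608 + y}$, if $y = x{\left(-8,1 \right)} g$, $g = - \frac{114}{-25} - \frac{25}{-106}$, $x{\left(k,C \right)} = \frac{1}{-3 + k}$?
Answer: $\frac{2405253950}{1125435909} \approx 2.1372$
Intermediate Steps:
$g = \frac{12709}{2650}$ ($g = \left(-114\right) \left(- \frac{1}{25}\right) - - \frac{25}{106} = \frac{114}{25} + \frac{25}{106} = \frac{12709}{2650} \approx 4.7959$)
$y = - \frac{12709}{29150}$ ($y = \frac{1}{-3 - 8} \cdot \frac{12709}{2650} = \frac{1}{-11} \cdot \frac{12709}{2650} = \left(- \frac{1}{11}\right) \frac{12709}{2650} = - \frac{12709}{29150} \approx -0.43599$)
$\frac{-37189 - 45324}{-38608 + y} = \frac{-37189 - 45324}{-38608 - \frac{12709}{29150}} = - \frac{82513}{- \frac{1125435909}{29150}} = \left(-82513\right) \left(- \frac{29150}{1125435909}\right) = \frac{2405253950}{1125435909}$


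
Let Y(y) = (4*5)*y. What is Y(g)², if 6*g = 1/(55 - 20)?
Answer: 4/441 ≈ 0.0090703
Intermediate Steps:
g = 1/210 (g = 1/(6*(55 - 20)) = (⅙)/35 = (⅙)*(1/35) = 1/210 ≈ 0.0047619)
Y(y) = 20*y
Y(g)² = (20*(1/210))² = (2/21)² = 4/441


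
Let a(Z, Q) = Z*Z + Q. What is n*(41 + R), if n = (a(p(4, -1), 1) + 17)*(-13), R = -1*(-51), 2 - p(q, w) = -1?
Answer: -32292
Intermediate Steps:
p(q, w) = 3 (p(q, w) = 2 - 1*(-1) = 2 + 1 = 3)
a(Z, Q) = Q + Z² (a(Z, Q) = Z² + Q = Q + Z²)
R = 51
n = -351 (n = ((1 + 3²) + 17)*(-13) = ((1 + 9) + 17)*(-13) = (10 + 17)*(-13) = 27*(-13) = -351)
n*(41 + R) = -351*(41 + 51) = -351*92 = -32292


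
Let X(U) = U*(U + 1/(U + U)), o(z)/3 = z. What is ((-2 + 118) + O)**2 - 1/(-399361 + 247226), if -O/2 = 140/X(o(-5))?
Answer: 407521519952761/30944411135 ≈ 13169.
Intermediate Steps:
o(z) = 3*z
X(U) = U*(U + 1/(2*U))
O = -560/451 (O = -280/(1/2 + (3*(-5))**2) = -280/(1/2 + (-15)**2) = -280/(1/2 + 225) = -280/451/2 = -280*2/451 = -2*280/451 = -560/451 ≈ -1.2417)
((-2 + 118) + O)**2 - 1/(-399361 + 247226) = ((-2 + 118) - 560/451)**2 - 1/(-399361 + 247226) = (116 - 560/451)**2 - 1/(-152135) = (51756/451)**2 - 1*(-1/152135) = 2678683536/203401 + 1/152135 = 407521519952761/30944411135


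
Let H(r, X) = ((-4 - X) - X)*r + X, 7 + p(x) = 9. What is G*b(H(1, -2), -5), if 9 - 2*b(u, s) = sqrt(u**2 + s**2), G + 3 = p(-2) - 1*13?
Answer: -63 + 7*sqrt(29) ≈ -25.304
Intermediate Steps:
p(x) = 2 (p(x) = -7 + 9 = 2)
H(r, X) = X + r*(-4 - 2*X) (H(r, X) = (-4 - 2*X)*r + X = r*(-4 - 2*X) + X = X + r*(-4 - 2*X))
G = -14 (G = -3 + (2 - 1*13) = -3 + (2 - 13) = -3 - 11 = -14)
b(u, s) = 9/2 - sqrt(s**2 + u**2)/2 (b(u, s) = 9/2 - sqrt(u**2 + s**2)/2 = 9/2 - sqrt(s**2 + u**2)/2)
G*b(H(1, -2), -5) = -14*(9/2 - sqrt((-5)**2 + (-2 - 4*1 - 2*(-2)*1)**2)/2) = -14*(9/2 - sqrt(25 + (-2 - 4 + 4)**2)/2) = -14*(9/2 - sqrt(25 + (-2)**2)/2) = -14*(9/2 - sqrt(25 + 4)/2) = -14*(9/2 - sqrt(29)/2) = -63 + 7*sqrt(29)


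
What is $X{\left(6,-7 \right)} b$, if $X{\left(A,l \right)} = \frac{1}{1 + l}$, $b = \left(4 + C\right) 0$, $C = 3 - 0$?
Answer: $0$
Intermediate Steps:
$C = 3$ ($C = 3 + 0 = 3$)
$b = 0$ ($b = \left(4 + 3\right) 0 = 7 \cdot 0 = 0$)
$X{\left(6,-7 \right)} b = \frac{1}{1 - 7} \cdot 0 = \frac{1}{-6} \cdot 0 = \left(- \frac{1}{6}\right) 0 = 0$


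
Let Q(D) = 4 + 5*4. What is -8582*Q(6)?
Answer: -205968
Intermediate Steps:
Q(D) = 24 (Q(D) = 4 + 20 = 24)
-8582*Q(6) = -8582*24 = -205968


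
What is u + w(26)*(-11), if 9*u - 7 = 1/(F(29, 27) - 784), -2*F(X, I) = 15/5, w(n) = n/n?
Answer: -48178/4713 ≈ -10.222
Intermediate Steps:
w(n) = 1
F(X, I) = -3/2 (F(X, I) = -15/(2*5) = -½*3 = -3/2)
u = 3665/4713 (u = 7/9 + 1/(9*(-3/2 - 784)) = 7/9 + 1/(9*(-1571/2)) = 7/9 + (⅑)*(-2/1571) = 7/9 - 2/14139 = 3665/4713 ≈ 0.77764)
u + w(26)*(-11) = 3665/4713 + 1*(-11) = 3665/4713 - 11 = -48178/4713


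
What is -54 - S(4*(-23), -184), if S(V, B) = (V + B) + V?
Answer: 314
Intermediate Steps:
S(V, B) = B + 2*V (S(V, B) = (B + V) + V = B + 2*V)
-54 - S(4*(-23), -184) = -54 - (-184 + 2*(4*(-23))) = -54 - (-184 + 2*(-92)) = -54 - (-184 - 184) = -54 - 1*(-368) = -54 + 368 = 314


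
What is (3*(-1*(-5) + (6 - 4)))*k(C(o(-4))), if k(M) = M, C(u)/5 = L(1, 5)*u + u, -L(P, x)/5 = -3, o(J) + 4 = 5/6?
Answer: -5320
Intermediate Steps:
o(J) = -19/6 (o(J) = -4 + 5/6 = -19/6)
L(P, x) = 15 (L(P, x) = -5*(-3) = 15)
C(u) = 80*u (C(u) = 5*(15*u + u) = 5*(16*u) = 80*u)
(3*(-1*(-5) + (6 - 4)))*k(C(o(-4))) = (3*(-1*(-5) + (6 - 4)))*(80*(-19/6)) = (3*(5 + 2))*(-760/3) = (3*7)*(-760/3) = 21*(-760/3) = -5320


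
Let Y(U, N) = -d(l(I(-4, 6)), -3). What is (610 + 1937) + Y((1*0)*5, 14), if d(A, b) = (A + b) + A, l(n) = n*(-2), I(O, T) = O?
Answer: 2534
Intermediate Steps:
l(n) = -2*n
d(A, b) = b + 2*A
Y(U, N) = -13 (Y(U, N) = -(-3 + 2*(-2*(-4))) = -(-3 + 2*8) = -(-3 + 16) = -1*13 = -13)
(610 + 1937) + Y((1*0)*5, 14) = (610 + 1937) - 13 = 2547 - 13 = 2534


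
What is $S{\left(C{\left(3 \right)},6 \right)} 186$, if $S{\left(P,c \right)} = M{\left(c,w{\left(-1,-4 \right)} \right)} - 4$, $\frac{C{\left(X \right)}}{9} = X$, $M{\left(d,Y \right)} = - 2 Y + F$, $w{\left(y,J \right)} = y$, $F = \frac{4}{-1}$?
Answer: $-1116$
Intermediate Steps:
$F = -4$ ($F = 4 \left(-1\right) = -4$)
$M{\left(d,Y \right)} = -4 - 2 Y$ ($M{\left(d,Y \right)} = - 2 Y - 4 = -4 - 2 Y$)
$C{\left(X \right)} = 9 X$
$S{\left(P,c \right)} = -6$ ($S{\left(P,c \right)} = \left(-4 - -2\right) - 4 = \left(-4 + 2\right) - 4 = -2 - 4 = -6$)
$S{\left(C{\left(3 \right)},6 \right)} 186 = \left(-6\right) 186 = -1116$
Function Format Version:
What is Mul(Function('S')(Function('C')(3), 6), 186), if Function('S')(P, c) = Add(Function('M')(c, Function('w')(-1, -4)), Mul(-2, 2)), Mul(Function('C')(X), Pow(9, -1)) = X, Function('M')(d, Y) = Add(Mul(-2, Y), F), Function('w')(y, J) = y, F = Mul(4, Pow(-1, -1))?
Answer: -1116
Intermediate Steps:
F = -4 (F = Mul(4, -1) = -4)
Function('M')(d, Y) = Add(-4, Mul(-2, Y)) (Function('M')(d, Y) = Add(Mul(-2, Y), -4) = Add(-4, Mul(-2, Y)))
Function('C')(X) = Mul(9, X)
Function('S')(P, c) = -6 (Function('S')(P, c) = Add(Add(-4, Mul(-2, -1)), Mul(-2, 2)) = Add(Add(-4, 2), -4) = Add(-2, -4) = -6)
Mul(Function('S')(Function('C')(3), 6), 186) = Mul(-6, 186) = -1116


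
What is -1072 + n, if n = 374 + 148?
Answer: -550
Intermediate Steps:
n = 522
-1072 + n = -1072 + 522 = -550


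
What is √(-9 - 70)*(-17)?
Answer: -17*I*√79 ≈ -151.1*I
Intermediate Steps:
√(-9 - 70)*(-17) = √(-79)*(-17) = (I*√79)*(-17) = -17*I*√79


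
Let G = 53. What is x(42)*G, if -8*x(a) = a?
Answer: -1113/4 ≈ -278.25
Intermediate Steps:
x(a) = -a/8
x(42)*G = -1/8*42*53 = -21/4*53 = -1113/4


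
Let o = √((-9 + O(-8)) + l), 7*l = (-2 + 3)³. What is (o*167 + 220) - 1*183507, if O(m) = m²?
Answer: -183287 + 167*√2702/7 ≈ -1.8205e+5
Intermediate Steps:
l = ⅐ (l = (-2 + 3)³/7 = (⅐)*1³ = (⅐)*1 = ⅐ ≈ 0.14286)
o = √2702/7 (o = √((-9 + (-8)²) + ⅐) = √((-9 + 64) + ⅐) = √(55 + ⅐) = √(386/7) = √2702/7 ≈ 7.4258)
(o*167 + 220) - 1*183507 = ((√2702/7)*167 + 220) - 1*183507 = (167*√2702/7 + 220) - 183507 = (220 + 167*√2702/7) - 183507 = -183287 + 167*√2702/7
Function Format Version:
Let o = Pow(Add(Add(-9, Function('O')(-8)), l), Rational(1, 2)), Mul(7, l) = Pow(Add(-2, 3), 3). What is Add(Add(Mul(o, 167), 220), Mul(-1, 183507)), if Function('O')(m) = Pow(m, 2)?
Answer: Add(-183287, Mul(Rational(167, 7), Pow(2702, Rational(1, 2)))) ≈ -1.8205e+5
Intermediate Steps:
l = Rational(1, 7) (l = Mul(Rational(1, 7), Pow(Add(-2, 3), 3)) = Mul(Rational(1, 7), Pow(1, 3)) = Mul(Rational(1, 7), 1) = Rational(1, 7) ≈ 0.14286)
o = Mul(Rational(1, 7), Pow(2702, Rational(1, 2))) (o = Pow(Add(Add(-9, Pow(-8, 2)), Rational(1, 7)), Rational(1, 2)) = Pow(Add(Add(-9, 64), Rational(1, 7)), Rational(1, 2)) = Pow(Add(55, Rational(1, 7)), Rational(1, 2)) = Pow(Rational(386, 7), Rational(1, 2)) = Mul(Rational(1, 7), Pow(2702, Rational(1, 2))) ≈ 7.4258)
Add(Add(Mul(o, 167), 220), Mul(-1, 183507)) = Add(Add(Mul(Mul(Rational(1, 7), Pow(2702, Rational(1, 2))), 167), 220), Mul(-1, 183507)) = Add(Add(Mul(Rational(167, 7), Pow(2702, Rational(1, 2))), 220), -183507) = Add(Add(220, Mul(Rational(167, 7), Pow(2702, Rational(1, 2)))), -183507) = Add(-183287, Mul(Rational(167, 7), Pow(2702, Rational(1, 2))))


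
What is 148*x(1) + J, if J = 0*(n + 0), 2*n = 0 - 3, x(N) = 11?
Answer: 1628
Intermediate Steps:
n = -3/2 (n = (0 - 3)/2 = (½)*(-3) = -3/2 ≈ -1.5000)
J = 0 (J = 0*(-3/2 + 0) = 0*(-3/2) = 0)
148*x(1) + J = 148*11 + 0 = 1628 + 0 = 1628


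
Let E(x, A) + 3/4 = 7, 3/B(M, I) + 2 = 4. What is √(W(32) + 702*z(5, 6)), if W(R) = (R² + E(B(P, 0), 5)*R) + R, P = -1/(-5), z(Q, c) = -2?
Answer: 2*I*√37 ≈ 12.166*I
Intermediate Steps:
P = ⅕ (P = -1*(-⅕) = ⅕ ≈ 0.20000)
B(M, I) = 3/2 (B(M, I) = 3/(-2 + 4) = 3/2)
E(x, A) = 25/4 (E(x, A) = -¾ + 7 = 25/4)
W(R) = R² + 29*R/4 (W(R) = (R² + 25*R/4) + R = R² + 29*R/4)
√(W(32) + 702*z(5, 6)) = √((¼)*32*(29 + 4*32) + 702*(-2)) = √((¼)*32*(29 + 128) - 1404) = √((¼)*32*157 - 1404) = √(1256 - 1404) = √(-148) = 2*I*√37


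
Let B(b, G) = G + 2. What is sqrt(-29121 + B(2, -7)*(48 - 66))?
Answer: I*sqrt(29031) ≈ 170.38*I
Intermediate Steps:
B(b, G) = 2 + G
sqrt(-29121 + B(2, -7)*(48 - 66)) = sqrt(-29121 + (2 - 7)*(48 - 66)) = sqrt(-29121 - 5*(-18)) = sqrt(-29121 + 90) = sqrt(-29031) = I*sqrt(29031)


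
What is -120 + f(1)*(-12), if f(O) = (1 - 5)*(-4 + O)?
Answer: -264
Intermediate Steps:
f(O) = 16 - 4*O (f(O) = -4*(-4 + O) = 16 - 4*O)
-120 + f(1)*(-12) = -120 + (16 - 4*1)*(-12) = -120 + (16 - 4)*(-12) = -120 + 12*(-12) = -120 - 144 = -264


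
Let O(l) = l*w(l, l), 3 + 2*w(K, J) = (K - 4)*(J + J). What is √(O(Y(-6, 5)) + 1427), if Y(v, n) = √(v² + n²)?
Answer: √(4732 + 238*√61)/2 ≈ 40.592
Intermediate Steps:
w(K, J) = -3/2 + J*(-4 + K) (w(K, J) = -3/2 + ((K - 4)*(J + J))/2 = -3/2 + ((-4 + K)*(2*J))/2 = -3/2 + (2*J*(-4 + K))/2 = -3/2 + J*(-4 + K))
Y(v, n) = √(n² + v²)
O(l) = l*(-3/2 + l² - 4*l) (O(l) = l*(-3/2 - 4*l + l*l) = l*(-3/2 - 4*l + l²) = l*(-3/2 + l² - 4*l))
√(O(Y(-6, 5)) + 1427) = √(√(5² + (-6)²)*(-3 - 8*√(5² + (-6)²) + 2*(√(5² + (-6)²))²)/2 + 1427) = √(√(25 + 36)*(-3 - 8*√(25 + 36) + 2*(√(25 + 36))²)/2 + 1427) = √(√61*(-3 - 8*√61 + 2*(√61)²)/2 + 1427) = √(√61*(-3 - 8*√61 + 2*61)/2 + 1427) = √(√61*(-3 - 8*√61 + 122)/2 + 1427) = √(√61*(119 - 8*√61)/2 + 1427) = √(1427 + √61*(119 - 8*√61)/2)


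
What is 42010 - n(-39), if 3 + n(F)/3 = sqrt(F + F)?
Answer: 42019 - 3*I*sqrt(78) ≈ 42019.0 - 26.495*I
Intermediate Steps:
n(F) = -9 + 3*sqrt(2)*sqrt(F) (n(F) = -9 + 3*sqrt(F + F) = -9 + 3*sqrt(2*F) = -9 + 3*(sqrt(2)*sqrt(F)) = -9 + 3*sqrt(2)*sqrt(F))
42010 - n(-39) = 42010 - (-9 + 3*sqrt(2)*sqrt(-39)) = 42010 - (-9 + 3*sqrt(2)*(I*sqrt(39))) = 42010 - (-9 + 3*I*sqrt(78)) = 42010 + (9 - 3*I*sqrt(78)) = 42019 - 3*I*sqrt(78)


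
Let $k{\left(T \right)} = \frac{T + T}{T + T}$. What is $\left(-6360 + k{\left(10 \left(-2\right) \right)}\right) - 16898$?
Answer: $-23257$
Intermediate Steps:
$k{\left(T \right)} = 1$ ($k{\left(T \right)} = \frac{2 T}{2 T} = 2 T \frac{1}{2 T} = 1$)
$\left(-6360 + k{\left(10 \left(-2\right) \right)}\right) - 16898 = \left(-6360 + 1\right) - 16898 = -6359 - 16898 = -23257$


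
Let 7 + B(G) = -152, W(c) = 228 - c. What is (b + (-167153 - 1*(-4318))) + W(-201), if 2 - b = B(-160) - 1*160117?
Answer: -2128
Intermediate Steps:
B(G) = -159 (B(G) = -7 - 152 = -159)
b = 160278 (b = 2 - (-159 - 1*160117) = 2 - (-159 - 160117) = 2 - 1*(-160276) = 2 + 160276 = 160278)
(b + (-167153 - 1*(-4318))) + W(-201) = (160278 + (-167153 - 1*(-4318))) + (228 - 1*(-201)) = (160278 + (-167153 + 4318)) + (228 + 201) = (160278 - 162835) + 429 = -2557 + 429 = -2128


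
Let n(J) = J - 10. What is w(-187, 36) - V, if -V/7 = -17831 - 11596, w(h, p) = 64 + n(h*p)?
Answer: -212667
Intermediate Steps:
n(J) = -10 + J
w(h, p) = 54 + h*p (w(h, p) = 64 + (-10 + h*p) = 54 + h*p)
V = 205989 (V = -7*(-17831 - 11596) = -7*(-29427) = 205989)
w(-187, 36) - V = (54 - 187*36) - 1*205989 = (54 - 6732) - 205989 = -6678 - 205989 = -212667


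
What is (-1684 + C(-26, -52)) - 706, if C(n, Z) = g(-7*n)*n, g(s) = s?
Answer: -7122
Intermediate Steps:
C(n, Z) = -7*n**2 (C(n, Z) = (-7*n)*n = -7*n**2)
(-1684 + C(-26, -52)) - 706 = (-1684 - 7*(-26)**2) - 706 = (-1684 - 7*676) - 706 = (-1684 - 4732) - 706 = -6416 - 706 = -7122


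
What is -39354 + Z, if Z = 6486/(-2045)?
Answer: -80485416/2045 ≈ -39357.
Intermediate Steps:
Z = -6486/2045 (Z = 6486*(-1/2045) = -6486/2045 ≈ -3.1716)
-39354 + Z = -39354 - 6486/2045 = -80485416/2045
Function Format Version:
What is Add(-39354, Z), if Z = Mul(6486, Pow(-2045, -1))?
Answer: Rational(-80485416, 2045) ≈ -39357.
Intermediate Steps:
Z = Rational(-6486, 2045) (Z = Mul(6486, Rational(-1, 2045)) = Rational(-6486, 2045) ≈ -3.1716)
Add(-39354, Z) = Add(-39354, Rational(-6486, 2045)) = Rational(-80485416, 2045)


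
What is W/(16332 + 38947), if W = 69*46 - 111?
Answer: 3063/55279 ≈ 0.055410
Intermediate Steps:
W = 3063 (W = 3174 - 111 = 3063)
W/(16332 + 38947) = 3063/(16332 + 38947) = 3063/55279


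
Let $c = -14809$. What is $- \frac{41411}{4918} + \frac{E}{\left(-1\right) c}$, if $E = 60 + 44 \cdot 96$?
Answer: $- \frac{592186787}{72830662} \approx -8.131$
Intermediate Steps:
$E = 4284$ ($E = 60 + 4224 = 4284$)
$- \frac{41411}{4918} + \frac{E}{\left(-1\right) c} = - \frac{41411}{4918} + \frac{4284}{\left(-1\right) \left(-14809\right)} = \left(-41411\right) \frac{1}{4918} + \frac{4284}{14809} = - \frac{41411}{4918} + 4284 \cdot \frac{1}{14809} = - \frac{41411}{4918} + \frac{4284}{14809} = - \frac{592186787}{72830662}$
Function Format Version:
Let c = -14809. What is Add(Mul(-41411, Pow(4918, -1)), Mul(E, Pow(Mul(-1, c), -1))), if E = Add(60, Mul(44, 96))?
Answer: Rational(-592186787, 72830662) ≈ -8.1310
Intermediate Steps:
E = 4284 (E = Add(60, 4224) = 4284)
Add(Mul(-41411, Pow(4918, -1)), Mul(E, Pow(Mul(-1, c), -1))) = Add(Mul(-41411, Pow(4918, -1)), Mul(4284, Pow(Mul(-1, -14809), -1))) = Add(Mul(-41411, Rational(1, 4918)), Mul(4284, Pow(14809, -1))) = Add(Rational(-41411, 4918), Mul(4284, Rational(1, 14809))) = Add(Rational(-41411, 4918), Rational(4284, 14809)) = Rational(-592186787, 72830662)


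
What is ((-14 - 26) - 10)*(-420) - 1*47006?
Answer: -26006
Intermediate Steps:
((-14 - 26) - 10)*(-420) - 1*47006 = (-40 - 10)*(-420) - 47006 = -50*(-420) - 47006 = 21000 - 47006 = -26006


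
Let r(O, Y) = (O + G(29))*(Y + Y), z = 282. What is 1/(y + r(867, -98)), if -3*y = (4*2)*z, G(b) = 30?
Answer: -1/176564 ≈ -5.6637e-6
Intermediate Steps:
r(O, Y) = 2*Y*(30 + O) (r(O, Y) = (O + 30)*(Y + Y) = (30 + O)*(2*Y) = 2*Y*(30 + O))
y = -752 (y = -4*2*282/3 = -8*282/3 = -⅓*2256 = -752)
1/(y + r(867, -98)) = 1/(-752 + 2*(-98)*(30 + 867)) = 1/(-752 + 2*(-98)*897) = 1/(-752 - 175812) = 1/(-176564) = -1/176564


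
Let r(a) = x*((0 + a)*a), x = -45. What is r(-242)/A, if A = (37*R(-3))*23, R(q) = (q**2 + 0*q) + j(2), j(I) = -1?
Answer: -658845/1702 ≈ -387.10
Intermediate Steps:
R(q) = -1 + q**2 (R(q) = (q**2 + 0*q) - 1 = (q**2 + 0) - 1 = q**2 - 1 = -1 + q**2)
r(a) = -45*a**2 (r(a) = -45*(0 + a)*a = -45*a*a = -45*a**2)
A = 6808 (A = (37*(-1 + (-3)**2))*23 = (37*(-1 + 9))*23 = (37*8)*23 = 296*23 = 6808)
r(-242)/A = -45*(-242)**2/6808 = -45*58564*(1/6808) = -2635380*1/6808 = -658845/1702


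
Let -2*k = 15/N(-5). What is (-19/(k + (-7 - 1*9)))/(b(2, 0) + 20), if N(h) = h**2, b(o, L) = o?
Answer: 95/1793 ≈ 0.052984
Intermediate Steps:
k = -3/10 (k = -15/(2*((-5)**2)) = -15/(2*25) = -1/2*3/5 = -3/10 ≈ -0.30000)
(-19/(k + (-7 - 1*9)))/(b(2, 0) + 20) = (-19/(-3/10 + (-7 - 1*9)))/(2 + 20) = (-19/(-3/10 + (-7 - 9)))/22 = (-19/(-3/10 - 16))*(1/22) = (-19/(-163/10))*(1/22) = -10/163*(-19)*(1/22) = (190/163)*(1/22) = 95/1793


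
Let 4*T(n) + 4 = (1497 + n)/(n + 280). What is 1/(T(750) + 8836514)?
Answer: 4120/36406435807 ≈ 1.1317e-7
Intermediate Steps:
T(n) = -1 + (1497 + n)/(4*(280 + n)) (T(n) = -1 + ((1497 + n)/(n + 280))/4 = -1 + ((1497 + n)/(280 + n))/4 = -1 + (1497 + n)/(4*(280 + n)))
1/(T(750) + 8836514) = 1/((377 - 3*750)/(4*(280 + 750)) + 8836514) = 1/((¼)*(377 - 2250)/1030 + 8836514) = 1/((¼)*(1/1030)*(-1873) + 8836514) = 1/(-1873/4120 + 8836514) = 1/(36406435807/4120) = 4120/36406435807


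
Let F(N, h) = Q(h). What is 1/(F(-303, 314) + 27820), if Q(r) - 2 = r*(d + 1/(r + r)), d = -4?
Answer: 2/53133 ≈ 3.7641e-5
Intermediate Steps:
Q(r) = 2 + r*(-4 + 1/(2*r)) (Q(r) = 2 + r*(-4 + 1/(r + r)) = 2 + r*(-4 + 1/(2*r)))
F(N, h) = 5/2 - 4*h
1/(F(-303, 314) + 27820) = 1/((5/2 - 4*314) + 27820) = 1/((5/2 - 1256) + 27820) = 1/(-2507/2 + 27820) = 1/(53133/2) = 2/53133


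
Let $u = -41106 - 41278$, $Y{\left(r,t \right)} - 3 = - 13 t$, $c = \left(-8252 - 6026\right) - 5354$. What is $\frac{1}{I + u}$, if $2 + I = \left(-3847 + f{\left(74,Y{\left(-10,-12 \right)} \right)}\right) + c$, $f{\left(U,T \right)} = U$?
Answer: $- \frac{1}{105791} \approx -9.4526 \cdot 10^{-6}$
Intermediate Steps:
$c = -19632$ ($c = -14278 - 5354 = -19632$)
$Y{\left(r,t \right)} = 3 - 13 t$
$u = -82384$ ($u = -41106 - 41278 = -82384$)
$I = -23407$ ($I = -2 + \left(\left(-3847 + 74\right) - 19632\right) = -2 - 23405 = -23407$)
$\frac{1}{I + u} = \frac{1}{-23407 - 82384} = \frac{1}{-105791} = - \frac{1}{105791}$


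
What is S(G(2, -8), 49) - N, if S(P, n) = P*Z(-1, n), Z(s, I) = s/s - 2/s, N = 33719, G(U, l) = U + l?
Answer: -33737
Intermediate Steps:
Z(s, I) = 1 - 2/s
S(P, n) = 3*P (S(P, n) = P*((-2 - 1)/(-1)) = P*(-1*(-3)) = P*3 = 3*P)
S(G(2, -8), 49) - N = 3*(2 - 8) - 1*33719 = 3*(-6) - 33719 = -18 - 33719 = -33737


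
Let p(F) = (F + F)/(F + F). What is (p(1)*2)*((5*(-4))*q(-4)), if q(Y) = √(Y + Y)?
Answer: -80*I*√2 ≈ -113.14*I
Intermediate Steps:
q(Y) = √2*√Y (q(Y) = √(2*Y) = √2*√Y)
p(F) = 1 (p(F) = (2*F)/((2*F)) = (2*F)*(1/(2*F)) = 1)
(p(1)*2)*((5*(-4))*q(-4)) = (1*2)*((5*(-4))*(√2*√(-4))) = 2*(-20*√2*2*I) = 2*(-40*I*√2) = -80*I*√2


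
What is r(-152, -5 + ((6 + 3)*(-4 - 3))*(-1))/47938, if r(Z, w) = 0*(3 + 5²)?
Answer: 0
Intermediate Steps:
r(Z, w) = 0 (r(Z, w) = 0*(3 + 25) = 0*28 = 0)
r(-152, -5 + ((6 + 3)*(-4 - 3))*(-1))/47938 = 0/47938 = 0*(1/47938) = 0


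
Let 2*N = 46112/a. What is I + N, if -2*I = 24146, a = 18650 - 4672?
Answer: -84366669/6989 ≈ -12071.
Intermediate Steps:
a = 13978
I = -12073 (I = -1/2*24146 = -12073)
N = 11528/6989 (N = (46112/13978)/2 = (46112*(1/13978))/2 = (1/2)*(23056/6989) = 11528/6989 ≈ 1.6494)
I + N = -12073 + 11528/6989 = -84366669/6989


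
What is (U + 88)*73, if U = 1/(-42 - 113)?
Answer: 995647/155 ≈ 6423.5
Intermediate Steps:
U = -1/155 (U = 1/(-155) = -1/155 ≈ -0.0064516)
(U + 88)*73 = (-1/155 + 88)*73 = (13639/155)*73 = 995647/155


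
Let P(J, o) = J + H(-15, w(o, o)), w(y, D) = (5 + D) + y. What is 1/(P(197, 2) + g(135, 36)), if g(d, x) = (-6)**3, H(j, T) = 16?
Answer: -1/3 ≈ -0.33333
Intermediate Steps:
w(y, D) = 5 + D + y
g(d, x) = -216
P(J, o) = 16 + J (P(J, o) = J + 16 = 16 + J)
1/(P(197, 2) + g(135, 36)) = 1/((16 + 197) - 216) = 1/(213 - 216) = 1/(-3) = -1/3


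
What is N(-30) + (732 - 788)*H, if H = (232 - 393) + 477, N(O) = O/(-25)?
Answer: -88474/5 ≈ -17695.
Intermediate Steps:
N(O) = -O/25 (N(O) = O*(-1/25) = -O/25)
H = 316 (H = -161 + 477 = 316)
N(-30) + (732 - 788)*H = -1/25*(-30) + (732 - 788)*316 = 6/5 - 56*316 = 6/5 - 17696 = -88474/5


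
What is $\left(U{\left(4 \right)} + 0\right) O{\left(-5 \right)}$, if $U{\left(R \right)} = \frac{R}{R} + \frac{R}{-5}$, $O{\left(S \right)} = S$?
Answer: $-1$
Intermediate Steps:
$U{\left(R \right)} = 1 - \frac{R}{5}$ ($U{\left(R \right)} = 1 + R \left(- \frac{1}{5}\right) = 1 - \frac{R}{5}$)
$\left(U{\left(4 \right)} + 0\right) O{\left(-5 \right)} = \left(\left(1 - \frac{4}{5}\right) + 0\right) \left(-5\right) = \left(\frac{1}{5} + 0\right) \left(-5\right) = \frac{1}{5} \left(-5\right) = -1$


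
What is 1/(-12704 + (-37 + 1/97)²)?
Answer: -9409/106658192 ≈ -8.8216e-5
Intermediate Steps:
1/(-12704 + (-37 + 1/97)²) = 1/(-12704 + (-3588/97)²) = 1/(-12704 + 12873744/9409) = 1/(-106658192/9409) = -9409/106658192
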